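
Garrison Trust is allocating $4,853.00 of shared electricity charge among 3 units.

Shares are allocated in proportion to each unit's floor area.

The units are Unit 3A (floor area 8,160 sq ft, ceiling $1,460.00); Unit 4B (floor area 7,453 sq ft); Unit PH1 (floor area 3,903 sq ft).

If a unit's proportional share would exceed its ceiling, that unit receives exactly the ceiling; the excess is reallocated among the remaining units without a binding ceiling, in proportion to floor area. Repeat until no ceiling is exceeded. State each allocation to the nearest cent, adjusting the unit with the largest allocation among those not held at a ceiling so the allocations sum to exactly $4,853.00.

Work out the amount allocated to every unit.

Floor area total: 19,516.
Pro-rata shares before constraints: Unit 3A 2,029.1289; Unit 4B 1,853.3208; Unit PH1 970.5503.
Held at cap: Unit 3A ($1,460.00); remaining pool $3,393.00 reallocated over remaining floor area 11,356.
Redistributed shares: Unit 4B 2,226.8430 → $2,226.84; Unit PH1 1,166.1570 → $1,166.16.

Unit 3A: $1,460.00; Unit 4B: $2,226.84; Unit PH1: $1,166.16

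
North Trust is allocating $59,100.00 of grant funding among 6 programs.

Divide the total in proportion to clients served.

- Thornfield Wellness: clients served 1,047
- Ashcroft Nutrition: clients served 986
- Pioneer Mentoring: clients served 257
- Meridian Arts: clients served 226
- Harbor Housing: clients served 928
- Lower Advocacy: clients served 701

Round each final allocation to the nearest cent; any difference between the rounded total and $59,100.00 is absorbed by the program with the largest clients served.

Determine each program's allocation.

Thornfield Wellness: $14,928.27 | Ashcroft Nutrition: $14,058.53 | Pioneer Mentoring: $3,664.34 | Meridian Arts: $3,222.34 | Harbor Housing: $13,231.56 | Lower Advocacy: $9,994.96

Sum of clients served: 1,047 + 986 + 257 + 226 + 928 + 701 = 4,145.
Unrounded shares: Thornfield Wellness 14,928.27503; Ashcroft Nutrition 14,058.5283; Pioneer Mentoring 3,664.3426; Meridian Arts 3,222.3402; Harbor Housing 13,231.5561; Lower Advocacy 9,994.9578.
After rounding (cent): Thornfield Wellness $14,928.28; Ashcroft Nutrition $14,058.53; Pioneer Mentoring $3,664.34; Meridian Arts $3,222.34; Harbor Housing $13,231.56; Lower Advocacy $9,994.96. Sum = $59,100.01.
Difference $59,100.00 − $59,100.01 = −$0.01 applied to largest clients served (Thornfield Wellness): Thornfield Wellness becomes $14,928.27.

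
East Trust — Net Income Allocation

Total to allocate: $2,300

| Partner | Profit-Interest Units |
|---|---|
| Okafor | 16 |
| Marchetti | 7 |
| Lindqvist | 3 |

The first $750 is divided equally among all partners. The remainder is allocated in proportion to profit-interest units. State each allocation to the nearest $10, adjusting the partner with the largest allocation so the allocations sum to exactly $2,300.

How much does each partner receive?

$750 shared equally gives $250 per partner.
Remainder $1,550 by profit-interest units (total 26): Okafor 953.85 → $950; Marchetti 417.31 → $420; Lindqvist 178.85 → $180.
Totals: Okafor $250 + $950 = $1,200; Marchetti $250 + $420 = $670; Lindqvist $250 + $180 = $430.

Okafor: $1,200 · Marchetti: $670 · Lindqvist: $430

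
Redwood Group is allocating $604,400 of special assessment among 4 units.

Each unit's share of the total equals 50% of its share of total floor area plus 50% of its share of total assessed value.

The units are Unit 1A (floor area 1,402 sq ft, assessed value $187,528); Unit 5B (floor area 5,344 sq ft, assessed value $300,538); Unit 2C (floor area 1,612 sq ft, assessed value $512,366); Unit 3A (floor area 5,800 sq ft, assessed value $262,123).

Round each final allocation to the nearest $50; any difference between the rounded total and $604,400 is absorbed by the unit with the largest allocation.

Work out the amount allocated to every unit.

Unit 1A: $74,800 | Unit 5B: $186,000 | Unit 2C: $157,050 | Unit 3A: $186,550

Floor area total 14,158; assessed value total 1,262,555.
Combined weights (50% floor area + 50% assessed value): Unit 1A 0.1238; Unit 5B 0.3077; Unit 2C 0.2598; Unit 3A 0.3086.
Pro-rata amounts: Unit 1A 74,811.38; Unit 5B 186,002.28; Unit 2C 157,045.68; Unit 3A 186,540.66.
At nearest $50: Unit 1A $74,800; Unit 5B $186,000; Unit 2C $157,050; Unit 3A $186,550. Sum = $604,400.
Rounded total matches; no reconciliation needed.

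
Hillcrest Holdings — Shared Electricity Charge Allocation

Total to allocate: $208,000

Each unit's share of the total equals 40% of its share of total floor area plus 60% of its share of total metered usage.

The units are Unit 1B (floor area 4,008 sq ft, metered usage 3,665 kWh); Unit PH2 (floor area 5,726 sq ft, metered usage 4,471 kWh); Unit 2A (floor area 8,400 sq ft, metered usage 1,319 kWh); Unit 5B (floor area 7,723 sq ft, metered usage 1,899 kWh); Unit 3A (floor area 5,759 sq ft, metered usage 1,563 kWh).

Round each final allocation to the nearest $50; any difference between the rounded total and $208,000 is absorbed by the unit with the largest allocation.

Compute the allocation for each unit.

Totals — floor area 31,616, metered usage 12,917.
Composite weights (40% floor area + 60% metered usage): Unit 1B 0.2209; Unit PH2 0.2801; Unit 2A 0.1675; Unit 5B 0.1859; Unit 3A 0.1455.
Pro-rata amounts: Unit 1B 45,957.45; Unit PH2 58,265.82; Unit 2A 34,849.03; Unit 5B 38,671.23; Unit 3A 30,256.48.
After rounding ($50): Unit 1B $45,950; Unit PH2 $58,250; Unit 2A $34,850; Unit 5B $38,650; Unit 3A $30,250. Sum = $207,950.
Difference $208,000 − $207,950 = +$50 applied to largest allocation (Unit PH2): Unit PH2 becomes $58,300.

Unit 1B: $45,950 · Unit PH2: $58,300 · Unit 2A: $34,850 · Unit 5B: $38,650 · Unit 3A: $30,250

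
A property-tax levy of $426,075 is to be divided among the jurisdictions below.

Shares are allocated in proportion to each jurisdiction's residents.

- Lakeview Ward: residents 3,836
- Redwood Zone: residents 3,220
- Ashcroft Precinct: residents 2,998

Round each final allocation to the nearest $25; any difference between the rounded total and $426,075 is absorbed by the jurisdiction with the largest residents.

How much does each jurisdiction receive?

Lakeview Ward: $162,575; Redwood Zone: $136,450; Ashcroft Precinct: $127,050

Combined residents = 3,836 + 3,220 + 2,998 = 10,054.
Pro-rata amounts: Lakeview Ward 162,564.52; Redwood Zone 136,459.27; Ashcroft Precinct 127,051.21.
At nearest $25: Lakeview Ward $162,575; Redwood Zone $136,450; Ashcroft Precinct $127,050. Sum = $426,075.
Rounded total matches; no reconciliation needed.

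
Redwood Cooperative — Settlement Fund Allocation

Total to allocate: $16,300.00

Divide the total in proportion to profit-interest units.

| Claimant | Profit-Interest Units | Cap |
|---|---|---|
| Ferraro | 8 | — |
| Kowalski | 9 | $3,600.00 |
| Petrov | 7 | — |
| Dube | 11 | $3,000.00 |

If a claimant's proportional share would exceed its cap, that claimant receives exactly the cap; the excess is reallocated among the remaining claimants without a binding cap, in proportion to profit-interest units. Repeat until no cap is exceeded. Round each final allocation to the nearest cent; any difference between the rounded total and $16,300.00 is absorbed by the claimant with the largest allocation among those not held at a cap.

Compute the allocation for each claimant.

Total profit-interest units = 35.
Proportional shares (ignoring caps): Ferraro 3,725.7143; Kowalski 4,191.4286; Petrov 3,260.0000; Dube 5,122.8571.
Held at cap: Kowalski ($3,600.00), Dube ($3,000.00); remaining pool $9,700.00 reallocated over remaining profit-interest units 15.
Shares after redistribution: Ferraro 5,173.3333 → $5,173.33; Petrov 4,526.6667 → $4,526.67.

Ferraro: $5,173.33 | Kowalski: $3,600.00 | Petrov: $4,526.67 | Dube: $3,000.00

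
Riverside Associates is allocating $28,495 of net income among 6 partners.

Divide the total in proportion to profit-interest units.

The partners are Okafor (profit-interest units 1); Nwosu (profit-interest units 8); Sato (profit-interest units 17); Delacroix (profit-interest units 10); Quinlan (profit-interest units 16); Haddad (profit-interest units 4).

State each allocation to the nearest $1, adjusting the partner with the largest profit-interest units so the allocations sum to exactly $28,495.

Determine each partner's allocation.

Okafor: $509; Nwosu: $4,071; Sato: $8,651; Delacroix: $5,088; Quinlan: $8,141; Haddad: $2,035

Total profit-interest units = 56.
Raw shares: Okafor 1/56 × $28,495 = 508.84; Nwosu 8/56 × $28,495 = 4,070.71; Sato 17/56 × $28,495 = 8,650.27; Delacroix 10/56 × $28,495 = 5,088.39; Quinlan 16/56 × $28,495 = 8,141.43; Haddad 4/56 × $28,495 = 2,035.36.
Rounded to nearest $1: Okafor $509; Nwosu $4,071; Sato $8,650; Delacroix $5,088; Quinlan $8,141; Haddad $2,035. Sum = $28,494.
Difference $28,495 − $28,494 = +$1 applied to largest profit-interest units (Sato): Sato becomes $8,651.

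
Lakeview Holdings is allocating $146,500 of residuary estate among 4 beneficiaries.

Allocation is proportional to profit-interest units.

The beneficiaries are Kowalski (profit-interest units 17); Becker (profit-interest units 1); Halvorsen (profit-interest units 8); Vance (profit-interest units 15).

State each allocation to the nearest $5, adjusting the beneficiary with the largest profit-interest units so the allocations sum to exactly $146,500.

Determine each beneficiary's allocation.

Kowalski: $60,740; Becker: $3,575; Halvorsen: $28,585; Vance: $53,600

Combined profit-interest units = 41.
Raw shares: Kowalski 17/41 × $146,500 = 60,743.90; Becker 1/41 × $146,500 = 3,573.17; Halvorsen 8/41 × $146,500 = 28,585.37; Vance 15/41 × $146,500 = 53,597.56.
After rounding ($5): Kowalski $60,745; Becker $3,575; Halvorsen $28,585; Vance $53,600. Sum = $146,505.
Difference $146,500 − $146,505 = −$5 applied to largest profit-interest units (Kowalski): Kowalski becomes $60,740.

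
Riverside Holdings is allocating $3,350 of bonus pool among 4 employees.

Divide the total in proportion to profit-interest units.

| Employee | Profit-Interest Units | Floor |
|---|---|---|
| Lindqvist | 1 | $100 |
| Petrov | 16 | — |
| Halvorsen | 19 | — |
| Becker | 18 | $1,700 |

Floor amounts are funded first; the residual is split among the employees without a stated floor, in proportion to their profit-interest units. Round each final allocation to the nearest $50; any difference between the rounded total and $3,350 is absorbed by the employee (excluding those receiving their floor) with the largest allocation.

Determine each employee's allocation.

Lindqvist: $100 | Petrov: $700 | Halvorsen: $850 | Becker: $1,700

Guaranteed amounts: Lindqvist $100; Becker $1,700. Remaining pool $1,550.
Remaining pool split over remaining profit-interest units 35: Petrov 708.57 → $700; Halvorsen 841.43 → $850.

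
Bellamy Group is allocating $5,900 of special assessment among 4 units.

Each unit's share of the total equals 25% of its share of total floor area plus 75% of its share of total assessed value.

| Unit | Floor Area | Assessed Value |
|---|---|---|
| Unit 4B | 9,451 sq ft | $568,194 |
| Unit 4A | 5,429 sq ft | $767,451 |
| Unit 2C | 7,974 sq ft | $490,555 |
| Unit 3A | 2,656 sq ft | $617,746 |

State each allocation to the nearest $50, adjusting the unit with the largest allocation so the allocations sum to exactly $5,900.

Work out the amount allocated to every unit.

Unit 4B: $1,600 · Unit 4A: $1,700 · Unit 2C: $1,350 · Unit 3A: $1,250

Floor area total 25,510; assessed value total 2,443,946.
Blended shares (25% floor area + 75% assessed value): Unit 4B 0.2670; Unit 4A 0.2887; Unit 2C 0.2287; Unit 3A 0.2156.
Proportional shares: Unit 4B 1,575.23; Unit 4A 1,703.45; Unit 2C 1,349.26; Unit 3A 1,272.06.
After rounding ($50): Unit 4B $1,600; Unit 4A $1,700; Unit 2C $1,350; Unit 3A $1,250. Sum = $5,900.
No rounding difference to absorb.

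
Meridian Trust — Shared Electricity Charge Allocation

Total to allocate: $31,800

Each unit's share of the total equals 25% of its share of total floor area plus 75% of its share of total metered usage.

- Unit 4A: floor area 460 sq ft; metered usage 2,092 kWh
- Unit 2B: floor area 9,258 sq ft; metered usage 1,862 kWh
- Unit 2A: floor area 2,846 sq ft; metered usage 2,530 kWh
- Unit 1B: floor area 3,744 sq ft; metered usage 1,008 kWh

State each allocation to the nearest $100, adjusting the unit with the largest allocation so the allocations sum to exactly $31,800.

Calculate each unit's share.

Unit 4A: $6,900 · Unit 2B: $10,500 · Unit 2A: $9,400 · Unit 1B: $5,000

Floor area total 16,308; metered usage total 7,492.
Blended shares (25% floor area + 75% metered usage): Unit 4A 0.2165; Unit 2B 0.3283; Unit 2A 0.2969; Unit 1B 0.1583.
Raw shares: Unit 4A 6,883.91; Unit 2B 10,440.67; Unit 2A 9,441.39; Unit 1B 5,034.03.
After rounding ($100): Unit 4A $6,900; Unit 2B $10,400; Unit 2A $9,400; Unit 1B $5,000. Sum = $31,700.
Difference $31,800 − $31,700 = +$100 applied to largest allocation (Unit 2B): Unit 2B becomes $10,500.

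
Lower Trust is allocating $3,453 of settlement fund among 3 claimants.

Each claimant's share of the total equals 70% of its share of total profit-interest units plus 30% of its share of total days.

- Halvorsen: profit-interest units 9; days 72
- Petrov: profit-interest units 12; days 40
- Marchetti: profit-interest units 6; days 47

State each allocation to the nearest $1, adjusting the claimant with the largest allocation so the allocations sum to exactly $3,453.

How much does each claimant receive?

Halvorsen: $1,275; Petrov: $1,335; Marchetti: $843

Profit-interest units total 27; days total 159.
Combined weights (70% profit-interest units + 30% days): Halvorsen 0.3692; Petrov 0.3866; Marchetti 0.2442.
Raw shares: Halvorsen 1,274.79; Petrov 1,334.87; Marchetti 843.34.
After rounding ($1): Halvorsen $1,275; Petrov $1,335; Marchetti $843. Sum = $3,453.
Rounded total matches; no reconciliation needed.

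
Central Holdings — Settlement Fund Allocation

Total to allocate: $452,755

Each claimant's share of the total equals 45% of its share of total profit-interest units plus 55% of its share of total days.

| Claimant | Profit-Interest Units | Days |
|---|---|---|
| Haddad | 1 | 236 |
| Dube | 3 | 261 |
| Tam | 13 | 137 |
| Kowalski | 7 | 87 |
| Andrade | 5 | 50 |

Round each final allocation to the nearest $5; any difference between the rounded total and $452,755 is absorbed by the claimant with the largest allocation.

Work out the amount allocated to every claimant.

Profit-interest units total 29; days total 771.
Combined weights (45% profit-interest units + 55% days): Haddad 0.1839; Dube 0.2327; Tam 0.2995; Kowalski 0.1707; Andrade 0.1133.
Raw shares: Haddad 83,248.08; Dube 105,373.52; Tam 135,579.46; Kowalski 77,277.56; Andrade 51,276.39.
Rounded to nearest $5: Haddad $83,250; Dube $105,375; Tam $135,580; Kowalski $77,280; Andrade $51,275. Sum = $452,760.
Difference $452,755 − $452,760 = −$5 applied to largest allocation (Tam): Tam becomes $135,575.

Haddad: $83,250 · Dube: $105,375 · Tam: $135,575 · Kowalski: $77,280 · Andrade: $51,275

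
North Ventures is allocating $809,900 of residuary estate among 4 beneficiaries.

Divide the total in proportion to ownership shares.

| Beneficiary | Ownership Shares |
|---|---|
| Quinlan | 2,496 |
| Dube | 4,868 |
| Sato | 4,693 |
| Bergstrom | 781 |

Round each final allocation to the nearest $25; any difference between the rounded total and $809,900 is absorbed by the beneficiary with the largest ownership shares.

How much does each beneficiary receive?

Total ownership shares = 2,496 + 4,868 + 4,693 + 781 = 12,838.
Raw shares: Quinlan 157,463.03; Dube 307,103.38; Sato 296,063.30; Bergstrom 49,270.28.
Rounded to nearest $25: Quinlan $157,475; Dube $307,100; Sato $296,075; Bergstrom $49,275. Sum = $809,925.
Difference $809,900 − $809,925 = −$25 applied to largest ownership shares (Dube): Dube becomes $307,075.

Quinlan: $157,475; Dube: $307,075; Sato: $296,075; Bergstrom: $49,275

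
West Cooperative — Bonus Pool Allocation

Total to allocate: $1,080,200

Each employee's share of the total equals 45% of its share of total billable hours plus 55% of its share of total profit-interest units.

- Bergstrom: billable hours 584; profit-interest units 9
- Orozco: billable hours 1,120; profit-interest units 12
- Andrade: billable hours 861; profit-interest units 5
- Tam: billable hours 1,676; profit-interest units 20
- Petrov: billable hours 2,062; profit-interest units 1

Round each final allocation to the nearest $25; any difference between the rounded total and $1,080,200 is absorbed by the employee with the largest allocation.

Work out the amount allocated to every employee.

Billable hours total 6,303; profit-interest units total 47.
Blended shares (45% billable hours + 55% profit-interest units): Bergstrom 0.1470; Orozco 0.2204; Andrade 0.1200; Tam 0.3537; Petrov 0.1589.
Proportional shares: Bergstrom 158,804.07; Orozco 238,062.53; Andrade 129,603.87; Tam 382,066.59; Petrov 171,662.94.
Rounded to nearest $25: Bergstrom $158,800; Orozco $238,075; Andrade $129,600; Tam $382,075; Petrov $171,675. Sum = $1,080,225.
Difference $1,080,200 − $1,080,225 = −$25 applied to largest allocation (Tam): Tam becomes $382,050.

Bergstrom: $158,800 | Orozco: $238,075 | Andrade: $129,600 | Tam: $382,050 | Petrov: $171,675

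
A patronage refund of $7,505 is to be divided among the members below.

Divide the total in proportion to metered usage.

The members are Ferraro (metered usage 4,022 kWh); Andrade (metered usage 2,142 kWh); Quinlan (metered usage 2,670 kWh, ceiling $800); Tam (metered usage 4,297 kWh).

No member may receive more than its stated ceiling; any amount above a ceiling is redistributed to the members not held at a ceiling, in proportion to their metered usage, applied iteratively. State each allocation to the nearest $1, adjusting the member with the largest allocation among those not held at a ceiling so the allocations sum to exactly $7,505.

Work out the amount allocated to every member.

Ferraro: $2,578 · Andrade: $1,373 · Quinlan: $800 · Tam: $2,754

Metered usage total: 13,131.
Pro-rata shares before constraints: Ferraro 2,298.77; Andrade 1,224.26; Quinlan 1,526.03; Tam 2,455.94.
Held at cap: Quinlan ($800); remaining pool $6,705 reallocated over remaining metered usage 10,461.
Remaining shares: Ferraro 2,577.91 → $2,578; Andrade 1,372.92 → $1,373; Tam 2,754.17 → $2,754.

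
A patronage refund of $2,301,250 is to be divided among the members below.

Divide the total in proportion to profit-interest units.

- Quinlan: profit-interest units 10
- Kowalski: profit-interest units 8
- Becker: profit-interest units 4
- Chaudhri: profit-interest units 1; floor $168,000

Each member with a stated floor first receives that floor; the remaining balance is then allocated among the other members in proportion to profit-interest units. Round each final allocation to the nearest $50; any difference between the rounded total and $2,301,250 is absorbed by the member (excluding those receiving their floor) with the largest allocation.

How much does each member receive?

Quinlan: $969,650 · Kowalski: $775,750 · Becker: $387,850 · Chaudhri: $168,000

Minimums first: Chaudhri $168,000. Residual $2,133,250.
Residual split over remaining profit-interest units 22: Quinlan 969,659.09 → $969,650; Kowalski 775,727.27 → $775,750; Becker 387,863.64 → $387,850.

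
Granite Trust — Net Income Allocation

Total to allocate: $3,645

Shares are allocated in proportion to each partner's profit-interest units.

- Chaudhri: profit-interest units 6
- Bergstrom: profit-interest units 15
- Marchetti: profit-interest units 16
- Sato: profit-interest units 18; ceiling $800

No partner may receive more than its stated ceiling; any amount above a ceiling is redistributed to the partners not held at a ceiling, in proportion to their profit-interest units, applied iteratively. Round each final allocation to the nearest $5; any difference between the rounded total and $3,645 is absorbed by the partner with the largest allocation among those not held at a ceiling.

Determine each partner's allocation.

Chaudhri: $460; Bergstrom: $1,155; Marchetti: $1,230; Sato: $800

Profit-interest units total: 55.
Proportional shares (ignoring caps): Chaudhri 397.64; Bergstrom 994.09; Marchetti 1,060.36; Sato 1,192.91.
Cap binds for Sato ($800); remaining pool $2,845 reallocated over remaining profit-interest units 37.
Redistributed shares: Chaudhri 461.35 → $460; Bergstrom 1,153.38 → $1,155; Marchetti 1,230.27 → $1,230.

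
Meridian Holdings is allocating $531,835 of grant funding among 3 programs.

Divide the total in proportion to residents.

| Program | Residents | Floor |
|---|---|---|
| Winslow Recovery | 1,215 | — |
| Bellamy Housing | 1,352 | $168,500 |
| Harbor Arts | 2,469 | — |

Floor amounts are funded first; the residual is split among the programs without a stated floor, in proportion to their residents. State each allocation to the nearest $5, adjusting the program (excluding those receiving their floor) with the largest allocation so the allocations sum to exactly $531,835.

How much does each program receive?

Winslow Recovery: $119,830; Bellamy Housing: $168,500; Harbor Arts: $243,505

Fund the minimums — Bellamy Housing $168,500. Remaining pool $363,335.
Remaining pool split over remaining residents 3,684: Winslow Recovery 119,829.54 → $119,830; Harbor Arts 243,505.46 → $243,505.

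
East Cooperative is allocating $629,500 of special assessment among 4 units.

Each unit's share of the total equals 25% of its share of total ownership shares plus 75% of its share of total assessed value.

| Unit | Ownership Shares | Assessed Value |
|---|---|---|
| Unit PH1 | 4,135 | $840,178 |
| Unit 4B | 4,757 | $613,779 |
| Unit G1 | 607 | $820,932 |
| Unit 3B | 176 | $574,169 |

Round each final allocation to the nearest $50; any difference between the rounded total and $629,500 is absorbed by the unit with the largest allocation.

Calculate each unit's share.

Unit PH1: $206,500; Unit 4B: $179,100; Unit G1: $145,900; Unit 3B: $98,000

Ownership shares total 9,675; assessed value total 2,849,058.
Blended shares (25% ownership shares + 75% assessed value): Unit PH1 0.3280; Unit 4B 0.2845; Unit G1 0.2318; Unit 3B 0.1557.
Unrounded shares: Unit PH1 206,488.67; Unit 4B 179,089.03; Unit G1 145,912.38; Unit 3B 98,009.92.
After rounding ($50): Unit PH1 $206,500; Unit 4B $179,100; Unit G1 $145,900; Unit 3B $98,000. Sum = $629,500.
Rounded total matches; no reconciliation needed.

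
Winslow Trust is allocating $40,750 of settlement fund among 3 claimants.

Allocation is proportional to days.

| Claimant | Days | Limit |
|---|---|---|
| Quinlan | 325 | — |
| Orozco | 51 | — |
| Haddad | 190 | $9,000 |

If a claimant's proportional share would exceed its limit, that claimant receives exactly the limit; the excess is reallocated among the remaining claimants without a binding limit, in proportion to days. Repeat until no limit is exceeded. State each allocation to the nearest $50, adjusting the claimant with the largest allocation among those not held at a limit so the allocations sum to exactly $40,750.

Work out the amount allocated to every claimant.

Combined days = 566.
Pro-rata shares before constraints: Quinlan 23,398.85; Orozco 3,671.82; Haddad 13,679.33.
Capped: Haddad ($9,000); residual $31,750 reallocated over remaining days 376.
Remaining shares: Quinlan 27,443.48 → $27,450; Orozco 4,306.52 → $4,300.

Quinlan: $27,450 | Orozco: $4,300 | Haddad: $9,000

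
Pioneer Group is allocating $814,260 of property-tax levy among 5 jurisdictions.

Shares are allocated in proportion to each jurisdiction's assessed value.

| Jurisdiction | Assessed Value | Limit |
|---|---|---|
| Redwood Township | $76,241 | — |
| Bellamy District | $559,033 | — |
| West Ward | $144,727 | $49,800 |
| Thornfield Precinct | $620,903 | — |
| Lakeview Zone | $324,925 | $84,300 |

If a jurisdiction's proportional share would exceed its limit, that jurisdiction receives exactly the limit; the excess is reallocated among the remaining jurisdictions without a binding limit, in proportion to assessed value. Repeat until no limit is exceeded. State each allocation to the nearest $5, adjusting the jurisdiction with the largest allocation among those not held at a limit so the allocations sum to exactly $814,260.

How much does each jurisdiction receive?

Redwood Township: $41,280 | Bellamy District: $302,690 | West Ward: $49,800 | Thornfield Precinct: $336,190 | Lakeview Zone: $84,300

Assessed value total: 1,725,829.
Unconstrained shares: Redwood Township 35,971.12; Bellamy District 263,756.26; West Ward 68,283.36; Thornfield Precinct 292,947.03; Lakeview Zone 153,302.23.
Cap binds for West Ward ($49,800), Lakeview Zone ($84,300); balance $680,160 reallocated over remaining assessed value 1,256,177.
Shares after redistribution: Redwood Township 41,280.87 → $41,280; Bellamy District 302,689.74 → $302,690; Thornfield Precinct 336,189.39 → $336,190.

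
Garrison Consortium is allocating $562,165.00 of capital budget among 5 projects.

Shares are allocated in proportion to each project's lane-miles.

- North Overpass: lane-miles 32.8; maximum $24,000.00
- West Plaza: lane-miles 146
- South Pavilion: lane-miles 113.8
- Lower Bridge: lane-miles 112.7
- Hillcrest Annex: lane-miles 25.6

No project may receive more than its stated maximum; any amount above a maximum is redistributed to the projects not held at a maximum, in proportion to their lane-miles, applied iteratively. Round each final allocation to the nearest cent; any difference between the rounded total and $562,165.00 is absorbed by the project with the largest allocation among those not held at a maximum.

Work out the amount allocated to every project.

North Overpass: $24,000.00 | West Plaza: $197,367.72 | South Pavilion: $153,838.68 | Lower Bridge: $152,351.66 | Hillcrest Annex: $34,606.94

Total lane-miles = 430.9.
Proportional shares (ignoring caps): North Overpass 42,791.8589; West Plaza 190,475.9573; South Pavilion 148,466.8763; Lower Bridge 147,031.7835; Hillcrest Annex 33,398.5240.
Held at cap: North Overpass ($24,000.00); remaining pool $538,165.00 reallocated over remaining lane-miles 398.1.
Redistributed shares: West Plaza 197,367.7217 → $197,367.72; South Pavilion 153,838.6762 → $153,838.68; Lower Bridge 152,351.6591 → $152,351.66; Hillcrest Annex 34,606.9430 → $34,606.94.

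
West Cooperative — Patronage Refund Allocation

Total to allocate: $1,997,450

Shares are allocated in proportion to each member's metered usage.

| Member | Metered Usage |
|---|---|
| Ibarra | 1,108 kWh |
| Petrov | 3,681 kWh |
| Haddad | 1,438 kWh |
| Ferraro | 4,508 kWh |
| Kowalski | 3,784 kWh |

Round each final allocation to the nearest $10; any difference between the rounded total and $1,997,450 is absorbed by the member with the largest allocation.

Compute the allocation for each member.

Metered usage total: 14,519.
Raw shares: Ibarra 1,108/14,519 × $1,997,450 = 152,432.99; Petrov 3,681/14,519 × $1,997,450 = 506,413.21; Haddad 1,438/14,519 × $1,997,450 = 197,832.71; Ferraro 4,508/14,519 × $1,997,450 = 620,187.66; Kowalski 3,784/14,519 × $1,997,450 = 520,583.43.
Rounded to nearest $10: Ibarra $152,430; Petrov $506,410; Haddad $197,830; Ferraro $620,190; Kowalski $520,580. Sum = $1,997,440.
Difference $1,997,450 − $1,997,440 = +$10 applied to largest allocation (Ferraro): Ferraro becomes $620,200.

Ibarra: $152,430; Petrov: $506,410; Haddad: $197,830; Ferraro: $620,200; Kowalski: $520,580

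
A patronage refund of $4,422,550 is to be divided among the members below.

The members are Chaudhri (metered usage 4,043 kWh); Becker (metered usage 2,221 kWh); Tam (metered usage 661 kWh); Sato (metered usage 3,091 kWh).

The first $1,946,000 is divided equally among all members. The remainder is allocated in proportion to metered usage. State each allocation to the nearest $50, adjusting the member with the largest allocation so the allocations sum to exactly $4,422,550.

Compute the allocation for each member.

$1,946,000 shared equally gives $486,500 per member.
Remainder $2,476,550 by metered usage (total 10,016): Chaudhri 999,669.69 → $999,650; Becker 549,163.09 → $549,150; Tam 163,438.45 → $163,450; Sato 764,278.76 → $764,300.
Totals: Chaudhri $486,500 + $999,650 = $1,486,150; Becker $486,500 + $549,150 = $1,035,650; Tam $486,500 + $163,450 = $649,950; Sato $486,500 + $764,300 = $1,250,800.

Chaudhri: $1,486,150 | Becker: $1,035,650 | Tam: $649,950 | Sato: $1,250,800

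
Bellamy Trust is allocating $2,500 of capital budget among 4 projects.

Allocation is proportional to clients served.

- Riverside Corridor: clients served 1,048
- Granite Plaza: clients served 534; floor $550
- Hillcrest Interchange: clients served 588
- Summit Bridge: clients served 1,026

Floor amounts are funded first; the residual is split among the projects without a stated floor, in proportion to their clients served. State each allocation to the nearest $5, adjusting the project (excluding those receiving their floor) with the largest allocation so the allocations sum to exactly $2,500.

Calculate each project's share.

Riverside Corridor: $770 · Granite Plaza: $550 · Hillcrest Interchange: $430 · Summit Bridge: $750

Guaranteed amounts: Granite Plaza $550. Balance $1,950.
Balance split over remaining clients served 2,662: Riverside Corridor 767.69 → $770; Hillcrest Interchange 430.73 → $430; Summit Bridge 751.58 → $750.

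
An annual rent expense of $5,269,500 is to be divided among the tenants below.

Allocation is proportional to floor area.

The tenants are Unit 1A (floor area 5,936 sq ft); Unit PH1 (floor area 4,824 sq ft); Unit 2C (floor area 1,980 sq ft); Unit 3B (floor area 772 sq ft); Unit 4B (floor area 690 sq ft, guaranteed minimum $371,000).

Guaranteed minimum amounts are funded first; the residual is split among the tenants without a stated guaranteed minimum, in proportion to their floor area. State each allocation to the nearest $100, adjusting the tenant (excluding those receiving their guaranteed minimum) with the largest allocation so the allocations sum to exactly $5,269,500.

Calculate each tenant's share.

Fund the minimums — Unit 4B $371,000. Balance $4,898,500.
Balance split over remaining floor area 13,512: Unit 1A 2,151,975.73 → $2,152,000; Unit PH1 1,748,842.81 → $1,748,800; Unit 2C 717,808.61 → $717,800; Unit 3B 279,872.85 → $279,900.

Unit 1A: $2,152,000; Unit PH1: $1,748,800; Unit 2C: $717,800; Unit 3B: $279,900; Unit 4B: $371,000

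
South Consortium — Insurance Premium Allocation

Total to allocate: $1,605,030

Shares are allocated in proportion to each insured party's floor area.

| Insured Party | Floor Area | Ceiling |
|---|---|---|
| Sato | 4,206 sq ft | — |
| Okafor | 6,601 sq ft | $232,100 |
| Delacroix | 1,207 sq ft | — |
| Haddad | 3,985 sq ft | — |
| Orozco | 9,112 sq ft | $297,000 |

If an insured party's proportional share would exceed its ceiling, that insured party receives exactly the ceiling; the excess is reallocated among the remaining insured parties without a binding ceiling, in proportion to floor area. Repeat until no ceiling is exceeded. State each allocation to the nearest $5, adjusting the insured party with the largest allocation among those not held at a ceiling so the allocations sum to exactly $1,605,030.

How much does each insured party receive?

Sato: $481,520 | Okafor: $232,100 | Delacroix: $138,185 | Haddad: $456,225 | Orozco: $297,000

Total floor area = 25,111.
Proportional shares (ignoring caps): Sato 268,836.61; Okafor 421,918.80; Delacroix 77,148.31; Haddad 254,710.87; Orozco 582,415.41.
Held at cap: Okafor ($232,100), Orozco ($297,000); balance $1,075,930 reallocated over remaining floor area 9,398.
Shares after redistribution: Sato 481,523.90 → $481,525; Delacroix 138,183.39 → $138,185; Haddad 456,222.71 → $456,225.
Rounding difference −$5 applied to Sato → $481,520.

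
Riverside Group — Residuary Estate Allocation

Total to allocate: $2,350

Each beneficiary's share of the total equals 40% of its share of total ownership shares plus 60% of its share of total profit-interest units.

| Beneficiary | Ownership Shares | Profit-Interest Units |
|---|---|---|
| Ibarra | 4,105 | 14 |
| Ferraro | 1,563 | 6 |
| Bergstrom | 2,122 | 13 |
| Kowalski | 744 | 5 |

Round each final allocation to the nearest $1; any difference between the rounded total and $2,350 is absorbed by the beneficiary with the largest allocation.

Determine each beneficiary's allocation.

Ibarra: $972 · Ferraro: $395 · Bergstrom: $716 · Kowalski: $267

Totals — ownership shares 8,534, profit-interest units 38.
Combined weights (40% ownership shares + 60% profit-interest units): Ibarra 0.4135; Ferraro 0.1680; Bergstrom 0.3047; Kowalski 0.1138.
Unrounded shares: Ibarra 971.63; Ferraro 394.79; Bergstrom 716.10; Kowalski 267.48.
After rounding ($1): Ibarra $972; Ferraro $395; Bergstrom $716; Kowalski $267. Sum = $2,350.
Sum already equals the total — no adjustment.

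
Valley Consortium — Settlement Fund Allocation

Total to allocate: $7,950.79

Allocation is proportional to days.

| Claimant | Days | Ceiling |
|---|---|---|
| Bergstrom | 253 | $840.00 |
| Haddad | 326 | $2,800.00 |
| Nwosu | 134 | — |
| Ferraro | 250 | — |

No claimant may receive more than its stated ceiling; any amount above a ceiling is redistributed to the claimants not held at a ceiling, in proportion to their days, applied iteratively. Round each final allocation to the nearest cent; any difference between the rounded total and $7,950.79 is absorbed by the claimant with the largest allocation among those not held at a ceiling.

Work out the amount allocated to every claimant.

Bergstrom: $840.00; Haddad: $2,800.00; Nwosu: $1,504.29; Ferraro: $2,806.50

Days total: 963.
Pro-rata shares before constraints: Bergstrom 2,088.8368; Haddad 2,691.5447; Nwosu 1,106.3405; Ferraro 2,064.0680.
Capped: Bergstrom ($840.00); balance $7,110.79 reallocated over remaining days 710.
Capped: Haddad ($2,800.00); balance $4,310.79 reallocated over remaining days 384.
Shares after redistribution: Nwosu 1,504.2861 → $1,504.29; Ferraro 2,806.5039 → $2,806.50.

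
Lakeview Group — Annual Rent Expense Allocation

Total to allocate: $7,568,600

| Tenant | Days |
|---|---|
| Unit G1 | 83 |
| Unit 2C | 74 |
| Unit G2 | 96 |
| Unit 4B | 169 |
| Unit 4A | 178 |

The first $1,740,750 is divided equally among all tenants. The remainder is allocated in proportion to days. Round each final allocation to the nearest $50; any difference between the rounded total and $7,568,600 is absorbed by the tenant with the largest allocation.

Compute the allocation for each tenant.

Unit G1: $1,154,350; Unit 2C: $1,066,900; Unit G2: $1,280,600; Unit 4B: $1,989,650; Unit 4A: $2,077,100

$1,740,750 shared equally gives $348,150 per tenant.
Remainder $5,827,850 by days (total 600): Unit G1 806,185.92 → $806,200; Unit 2C 718,768.17 → $718,750; Unit G2 932,456.00 → $932,450; Unit 4B 1,641,511.08 → $1,641,500; Unit 4A 1,728,928.83 → $1,728,950.
Totals: Unit G1 $348,150 + $806,200 = $1,154,350; Unit 2C $348,150 + $718,750 = $1,066,900; Unit G2 $348,150 + $932,450 = $1,280,600; Unit 4B $348,150 + $1,641,500 = $1,989,650; Unit 4A $348,150 + $1,728,950 = $2,077,100.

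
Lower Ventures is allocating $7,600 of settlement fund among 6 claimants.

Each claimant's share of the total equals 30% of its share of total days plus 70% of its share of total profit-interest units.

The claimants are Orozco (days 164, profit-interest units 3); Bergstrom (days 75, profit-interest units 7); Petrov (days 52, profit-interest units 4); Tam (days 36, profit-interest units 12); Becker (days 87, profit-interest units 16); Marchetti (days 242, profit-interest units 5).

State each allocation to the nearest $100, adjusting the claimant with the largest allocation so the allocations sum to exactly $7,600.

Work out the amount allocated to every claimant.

Totals — days 656, profit-interest units 47.
Composite weights (30% days + 70% profit-interest units): Orozco 0.1197; Bergstrom 0.1386; Petrov 0.0834; Tam 0.1952; Becker 0.2781; Marchetti 0.1851.
Proportional shares: Orozco 909.57; Bergstrom 1,053.01; Petrov 633.50; Tam 1,483.42; Becker 2,113.44; Marchetti 1,407.06.
After rounding ($100): Orozco $900; Bergstrom $1,100; Petrov $600; Tam $1,500; Becker $2,100; Marchetti $1,400. Sum = $7,600.
Sum already equals the total — no adjustment.

Orozco: $900 · Bergstrom: $1,100 · Petrov: $600 · Tam: $1,500 · Becker: $2,100 · Marchetti: $1,400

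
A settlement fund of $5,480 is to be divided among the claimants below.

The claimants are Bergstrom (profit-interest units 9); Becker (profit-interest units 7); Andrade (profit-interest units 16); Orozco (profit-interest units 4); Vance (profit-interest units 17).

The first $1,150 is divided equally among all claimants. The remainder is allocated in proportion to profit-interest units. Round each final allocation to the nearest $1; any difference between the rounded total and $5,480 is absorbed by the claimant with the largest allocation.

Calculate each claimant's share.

Equal tier: $1,150 ÷ 5 = $230 apiece.
Remainder $4,330 by profit-interest units (total 53): Bergstrom 735.28 → $735; Becker 571.89 → $572; Andrade 1,307.17 → $1,307; Orozco 326.79 → $327; Vance 1,388.87 → $1,389.
Totals: Bergstrom $230 + $735 = $965; Becker $230 + $572 = $802; Andrade $230 + $1,307 = $1,537; Orozco $230 + $327 = $557; Vance $230 + $1,389 = $1,619.

Bergstrom: $965; Becker: $802; Andrade: $1,537; Orozco: $557; Vance: $1,619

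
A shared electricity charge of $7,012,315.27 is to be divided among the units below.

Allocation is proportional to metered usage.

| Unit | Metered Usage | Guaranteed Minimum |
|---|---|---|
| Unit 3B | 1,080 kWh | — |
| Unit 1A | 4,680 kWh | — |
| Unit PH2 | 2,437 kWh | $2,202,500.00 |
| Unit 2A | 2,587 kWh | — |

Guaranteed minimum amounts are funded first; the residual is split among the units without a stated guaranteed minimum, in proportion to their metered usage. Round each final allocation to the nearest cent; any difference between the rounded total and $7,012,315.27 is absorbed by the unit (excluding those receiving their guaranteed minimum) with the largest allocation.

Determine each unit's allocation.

Unit 3B: $622,331.44 | Unit 1A: $2,696,769.55 | Unit PH2: $2,202,500.00 | Unit 2A: $1,490,714.28

Minimums first: Unit PH2 $2,202,500.00. Residual $4,809,815.27.
Residual split over remaining metered usage 8,347: Unit 3B 622,331.4354 → $622,331.44; Unit 1A 2,696,769.5536 → $2,696,769.55; Unit 2A 1,490,714.2810 → $1,490,714.28.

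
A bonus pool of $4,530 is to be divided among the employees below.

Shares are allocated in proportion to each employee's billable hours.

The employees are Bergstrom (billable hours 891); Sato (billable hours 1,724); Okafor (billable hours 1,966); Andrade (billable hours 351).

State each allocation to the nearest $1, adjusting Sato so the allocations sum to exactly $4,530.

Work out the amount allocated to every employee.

Billable hours total: 4,932.
Proportional shares: Bergstrom 891/4,932 × $4,530 = 818.38; Sato 1,724/4,932 × $4,530 = 1,583.48; Okafor 1,966/4,932 × $4,530 = 1,805.75; Andrade 351/4,932 × $4,530 = 322.39.
At nearest $1: Bergstrom $818; Sato $1,583; Okafor $1,806; Andrade $322. Sum = $4,529.
Difference $4,530 − $4,529 = +$1 applied to Sato: Sato becomes $1,584.

Bergstrom: $818 · Sato: $1,584 · Okafor: $1,806 · Andrade: $322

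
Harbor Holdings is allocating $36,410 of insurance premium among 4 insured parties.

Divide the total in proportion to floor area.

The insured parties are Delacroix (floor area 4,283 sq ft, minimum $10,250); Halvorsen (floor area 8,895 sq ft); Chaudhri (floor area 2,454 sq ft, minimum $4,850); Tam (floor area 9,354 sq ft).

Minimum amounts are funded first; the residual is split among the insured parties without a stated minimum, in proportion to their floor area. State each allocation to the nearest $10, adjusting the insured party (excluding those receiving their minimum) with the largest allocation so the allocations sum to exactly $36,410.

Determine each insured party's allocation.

Delacroix: $10,250; Halvorsen: $10,390; Chaudhri: $4,850; Tam: $10,920

Guaranteed amounts: Delacroix $10,250; Chaudhri $4,850. Remaining pool $21,310.
Remaining pool split over remaining floor area 18,249: Halvorsen 10,387.00 → $10,390; Tam 10,923.00 → $10,920.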